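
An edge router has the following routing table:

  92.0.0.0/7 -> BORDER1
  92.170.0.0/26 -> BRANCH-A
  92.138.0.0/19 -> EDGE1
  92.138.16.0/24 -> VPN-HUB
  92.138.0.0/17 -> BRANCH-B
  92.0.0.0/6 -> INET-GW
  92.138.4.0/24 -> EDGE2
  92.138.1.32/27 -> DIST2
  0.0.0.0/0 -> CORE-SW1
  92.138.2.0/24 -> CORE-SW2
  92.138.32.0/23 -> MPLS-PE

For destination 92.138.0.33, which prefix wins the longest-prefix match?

92.138.0.0/19

Entries matching 92.138.0.33:
  0.0.0.0/0 (default, matches everything)
  92.0.0.0/6 (92.0.0.0 - 95.255.255.255)
  92.0.0.0/7 (92.0.0.0 - 93.255.255.255)
  92.138.0.0/17 (92.138.0.0 - 92.138.127.255)
  92.138.0.0/19 (92.138.0.0 - 92.138.31.255)
Most specific is 92.138.0.0/19.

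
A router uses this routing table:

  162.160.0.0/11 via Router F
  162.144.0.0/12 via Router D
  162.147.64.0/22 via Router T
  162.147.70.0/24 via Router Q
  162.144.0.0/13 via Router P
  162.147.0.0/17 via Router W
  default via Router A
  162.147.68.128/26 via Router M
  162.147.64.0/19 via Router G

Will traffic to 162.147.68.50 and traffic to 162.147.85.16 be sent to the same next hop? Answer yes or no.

yes

162.147.68.50: longest match 162.147.64.0/19 -> Router G
162.147.85.16: longest match 162.147.64.0/19 -> Router G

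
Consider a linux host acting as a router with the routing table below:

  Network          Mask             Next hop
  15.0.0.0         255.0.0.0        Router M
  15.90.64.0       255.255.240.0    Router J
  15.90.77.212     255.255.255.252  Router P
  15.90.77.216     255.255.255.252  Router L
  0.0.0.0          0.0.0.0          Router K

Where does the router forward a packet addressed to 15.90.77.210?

Router J

Routes whose prefix contains 15.90.77.210:
  0.0.0.0/0 (default, matches everything) -> Router K
  15.0.0.0/8 (15.0.0.0 - 15.255.255.255) -> Router M
  15.90.64.0/20 (15.90.64.0 - 15.90.79.255) -> Router J
More-specific entries that do NOT match:
  15.90.77.212/30 (15.90.77.212 - 15.90.77.215) does not contain 15.90.77.210
  15.90.77.216/30 (15.90.77.216 - 15.90.77.219) does not contain 15.90.77.210
Longest matching prefix is /20 -> next hop Router J.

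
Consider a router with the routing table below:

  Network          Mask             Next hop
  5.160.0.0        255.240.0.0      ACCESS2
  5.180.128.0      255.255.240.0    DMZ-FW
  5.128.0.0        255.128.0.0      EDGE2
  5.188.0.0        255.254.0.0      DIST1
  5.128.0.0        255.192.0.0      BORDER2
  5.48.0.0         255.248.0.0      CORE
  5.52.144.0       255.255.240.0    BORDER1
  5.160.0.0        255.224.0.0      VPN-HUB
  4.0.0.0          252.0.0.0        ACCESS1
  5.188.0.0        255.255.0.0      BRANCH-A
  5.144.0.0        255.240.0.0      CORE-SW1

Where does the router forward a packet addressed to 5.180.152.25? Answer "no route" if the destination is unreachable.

VPN-HUB

Routes whose prefix contains 5.180.152.25:
  4.0.0.0/6 (4.0.0.0 - 7.255.255.255) -> ACCESS1
  5.128.0.0/9 (5.128.0.0 - 5.255.255.255) -> EDGE2
  5.128.0.0/10 (5.128.0.0 - 5.191.255.255) -> BORDER2
  5.160.0.0/11 (5.160.0.0 - 5.191.255.255) -> VPN-HUB
More-specific entries that do NOT match:
  5.180.128.0/20 (5.180.128.0 - 5.180.143.255) does not contain 5.180.152.25
  5.52.144.0/20 (5.52.144.0 - 5.52.159.255) does not contain 5.180.152.25
  5.188.0.0/16 (5.188.0.0 - 5.188.255.255) does not contain 5.180.152.25
  5.188.0.0/15 (5.188.0.0 - 5.189.255.255) does not contain 5.180.152.25
  5.48.0.0/13 (5.48.0.0 - 5.55.255.255) does not contain 5.180.152.25
  5.160.0.0/12 (5.160.0.0 - 5.175.255.255) does not contain 5.180.152.25
  5.144.0.0/12 (5.144.0.0 - 5.159.255.255) does not contain 5.180.152.25
Longest matching prefix is /11 -> next hop VPN-HUB.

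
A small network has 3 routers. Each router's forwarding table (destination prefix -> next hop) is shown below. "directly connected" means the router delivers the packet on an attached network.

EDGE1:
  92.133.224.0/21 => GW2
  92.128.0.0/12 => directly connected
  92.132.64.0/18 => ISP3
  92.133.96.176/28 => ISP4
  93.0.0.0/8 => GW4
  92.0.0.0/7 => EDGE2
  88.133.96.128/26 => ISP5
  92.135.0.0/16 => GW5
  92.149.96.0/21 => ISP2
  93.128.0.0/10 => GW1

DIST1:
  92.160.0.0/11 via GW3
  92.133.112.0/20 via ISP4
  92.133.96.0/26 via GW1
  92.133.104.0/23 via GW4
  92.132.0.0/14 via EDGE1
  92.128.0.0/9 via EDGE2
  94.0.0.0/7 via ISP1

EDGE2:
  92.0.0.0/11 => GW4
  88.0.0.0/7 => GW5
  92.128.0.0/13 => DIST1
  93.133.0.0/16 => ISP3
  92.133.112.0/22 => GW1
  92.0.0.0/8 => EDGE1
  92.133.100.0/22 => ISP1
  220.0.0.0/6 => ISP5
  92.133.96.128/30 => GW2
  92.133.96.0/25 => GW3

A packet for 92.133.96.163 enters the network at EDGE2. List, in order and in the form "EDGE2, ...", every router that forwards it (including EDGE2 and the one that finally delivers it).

EDGE2, DIST1, EDGE1

At EDGE2: longest match for 92.133.96.163 is 92.128.0.0/13 -> DIST1
At DIST1: longest match for 92.133.96.163 is 92.132.0.0/14 -> EDGE1
At EDGE1: longest match for 92.133.96.163 is 92.128.0.0/12 -> directly connected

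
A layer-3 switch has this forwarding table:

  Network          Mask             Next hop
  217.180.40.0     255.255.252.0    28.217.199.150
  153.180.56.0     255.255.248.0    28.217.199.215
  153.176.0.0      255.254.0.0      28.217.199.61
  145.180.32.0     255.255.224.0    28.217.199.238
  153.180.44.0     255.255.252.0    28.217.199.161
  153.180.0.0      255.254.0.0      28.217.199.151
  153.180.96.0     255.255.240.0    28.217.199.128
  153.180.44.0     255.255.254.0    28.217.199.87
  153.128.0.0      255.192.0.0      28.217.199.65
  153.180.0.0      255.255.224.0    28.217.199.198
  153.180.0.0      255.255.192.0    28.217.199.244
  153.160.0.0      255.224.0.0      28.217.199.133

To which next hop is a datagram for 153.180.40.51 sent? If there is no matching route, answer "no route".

28.217.199.244

Routes whose prefix contains 153.180.40.51:
  153.128.0.0/10 (153.128.0.0 - 153.191.255.255) -> 28.217.199.65
  153.160.0.0/11 (153.160.0.0 - 153.191.255.255) -> 28.217.199.133
  153.180.0.0/15 (153.180.0.0 - 153.181.255.255) -> 28.217.199.151
  153.180.0.0/18 (153.180.0.0 - 153.180.63.255) -> 28.217.199.244
More-specific entries that do NOT match:
  153.180.44.0/23 (153.180.44.0 - 153.180.45.255) does not contain 153.180.40.51
  217.180.40.0/22 (217.180.40.0 - 217.180.43.255) does not contain 153.180.40.51
  153.180.44.0/22 (153.180.44.0 - 153.180.47.255) does not contain 153.180.40.51
  153.180.56.0/21 (153.180.56.0 - 153.180.63.255) does not contain 153.180.40.51
  153.180.96.0/20 (153.180.96.0 - 153.180.111.255) does not contain 153.180.40.51
  145.180.32.0/19 (145.180.32.0 - 145.180.63.255) does not contain 153.180.40.51
  153.180.0.0/19 (153.180.0.0 - 153.180.31.255) does not contain 153.180.40.51
Longest matching prefix is /18 -> next hop 28.217.199.244.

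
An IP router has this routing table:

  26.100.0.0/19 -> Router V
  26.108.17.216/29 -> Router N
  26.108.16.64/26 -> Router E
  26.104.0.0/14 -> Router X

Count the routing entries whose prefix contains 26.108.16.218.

No listed prefix contains 26.108.16.218.
Total matching entries: 0.

0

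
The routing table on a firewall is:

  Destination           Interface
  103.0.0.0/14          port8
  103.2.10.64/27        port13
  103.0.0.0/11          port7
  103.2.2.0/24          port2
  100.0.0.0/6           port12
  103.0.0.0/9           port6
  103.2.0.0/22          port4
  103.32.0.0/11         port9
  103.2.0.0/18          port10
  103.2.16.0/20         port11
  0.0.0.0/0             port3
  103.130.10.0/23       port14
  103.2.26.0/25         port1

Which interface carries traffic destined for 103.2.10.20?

Routes whose prefix contains 103.2.10.20:
  0.0.0.0/0 (default, matches everything) -> port3
  100.0.0.0/6 (100.0.0.0 - 103.255.255.255) -> port12
  103.0.0.0/9 (103.0.0.0 - 103.127.255.255) -> port6
  103.0.0.0/11 (103.0.0.0 - 103.31.255.255) -> port7
  103.0.0.0/14 (103.0.0.0 - 103.3.255.255) -> port8
  103.2.0.0/18 (103.2.0.0 - 103.2.63.255) -> port10
More-specific entries that do NOT match:
  103.2.10.64/27 (103.2.10.64 - 103.2.10.95) does not contain 103.2.10.20
  103.2.26.0/25 (103.2.26.0 - 103.2.26.127) does not contain 103.2.10.20
  103.2.2.0/24 (103.2.2.0 - 103.2.2.255) does not contain 103.2.10.20
  103.130.10.0/23 (103.130.10.0 - 103.130.11.255) does not contain 103.2.10.20
  103.2.0.0/22 (103.2.0.0 - 103.2.3.255) does not contain 103.2.10.20
  103.2.16.0/20 (103.2.16.0 - 103.2.31.255) does not contain 103.2.10.20
Longest matching prefix is /18 -> interface port10.

port10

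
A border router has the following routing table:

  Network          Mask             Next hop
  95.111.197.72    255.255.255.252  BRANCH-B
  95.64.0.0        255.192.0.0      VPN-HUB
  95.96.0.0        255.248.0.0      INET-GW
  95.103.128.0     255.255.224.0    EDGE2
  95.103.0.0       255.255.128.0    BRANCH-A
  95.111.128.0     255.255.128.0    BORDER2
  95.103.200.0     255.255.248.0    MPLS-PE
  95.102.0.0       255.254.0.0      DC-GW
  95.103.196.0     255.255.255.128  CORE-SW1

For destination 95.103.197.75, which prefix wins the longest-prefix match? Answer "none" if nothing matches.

Entries matching 95.103.197.75:
  95.64.0.0/10 (95.64.0.0 - 95.127.255.255)
  95.96.0.0/13 (95.96.0.0 - 95.103.255.255)
  95.102.0.0/15 (95.102.0.0 - 95.103.255.255)
Most specific is 95.102.0.0/15.

95.102.0.0/15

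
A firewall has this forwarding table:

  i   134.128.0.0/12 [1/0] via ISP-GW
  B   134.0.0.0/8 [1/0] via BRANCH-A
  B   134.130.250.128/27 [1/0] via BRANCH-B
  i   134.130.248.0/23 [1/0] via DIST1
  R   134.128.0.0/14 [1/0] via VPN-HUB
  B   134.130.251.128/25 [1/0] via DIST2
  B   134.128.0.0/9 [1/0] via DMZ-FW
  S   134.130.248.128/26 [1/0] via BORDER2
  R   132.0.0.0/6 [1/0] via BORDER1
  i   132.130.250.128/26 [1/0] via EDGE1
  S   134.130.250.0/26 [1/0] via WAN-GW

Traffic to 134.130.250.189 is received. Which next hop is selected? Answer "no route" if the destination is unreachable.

Routes whose prefix contains 134.130.250.189:
  132.0.0.0/6 (132.0.0.0 - 135.255.255.255) -> BORDER1
  134.0.0.0/8 (134.0.0.0 - 134.255.255.255) -> BRANCH-A
  134.128.0.0/9 (134.128.0.0 - 134.255.255.255) -> DMZ-FW
  134.128.0.0/12 (134.128.0.0 - 134.143.255.255) -> ISP-GW
  134.128.0.0/14 (134.128.0.0 - 134.131.255.255) -> VPN-HUB
More-specific entries that do NOT match:
  134.130.250.128/27 (134.130.250.128 - 134.130.250.159) does not contain 134.130.250.189
  134.130.248.128/26 (134.130.248.128 - 134.130.248.191) does not contain 134.130.250.189
  132.130.250.128/26 (132.130.250.128 - 132.130.250.191) does not contain 134.130.250.189
  134.130.250.0/26 (134.130.250.0 - 134.130.250.63) does not contain 134.130.250.189
  134.130.251.128/25 (134.130.251.128 - 134.130.251.255) does not contain 134.130.250.189
  134.130.248.0/23 (134.130.248.0 - 134.130.249.255) does not contain 134.130.250.189
Longest matching prefix is /14 -> next hop VPN-HUB.

VPN-HUB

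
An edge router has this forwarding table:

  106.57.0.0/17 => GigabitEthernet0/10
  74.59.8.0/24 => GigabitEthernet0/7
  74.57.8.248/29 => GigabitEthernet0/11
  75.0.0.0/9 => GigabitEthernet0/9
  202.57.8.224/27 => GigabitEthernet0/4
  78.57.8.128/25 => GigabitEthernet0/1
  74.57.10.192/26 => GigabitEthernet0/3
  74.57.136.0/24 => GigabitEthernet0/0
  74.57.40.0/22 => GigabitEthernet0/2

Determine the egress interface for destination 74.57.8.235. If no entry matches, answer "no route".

no route

No entry's prefix contains 74.57.8.235; there is no default route.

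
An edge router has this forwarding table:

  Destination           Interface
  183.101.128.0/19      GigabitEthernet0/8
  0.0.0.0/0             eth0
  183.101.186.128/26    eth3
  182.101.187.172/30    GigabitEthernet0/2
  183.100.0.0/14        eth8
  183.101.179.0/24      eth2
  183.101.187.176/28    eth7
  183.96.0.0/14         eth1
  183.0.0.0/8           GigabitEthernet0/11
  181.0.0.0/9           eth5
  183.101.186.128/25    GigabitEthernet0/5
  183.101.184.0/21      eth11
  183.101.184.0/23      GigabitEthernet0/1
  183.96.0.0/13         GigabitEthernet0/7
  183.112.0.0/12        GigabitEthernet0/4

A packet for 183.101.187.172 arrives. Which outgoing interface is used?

eth11

Routes whose prefix contains 183.101.187.172:
  0.0.0.0/0 (default, matches everything) -> eth0
  183.0.0.0/8 (183.0.0.0 - 183.255.255.255) -> GigabitEthernet0/11
  183.96.0.0/13 (183.96.0.0 - 183.103.255.255) -> GigabitEthernet0/7
  183.100.0.0/14 (183.100.0.0 - 183.103.255.255) -> eth8
  183.101.184.0/21 (183.101.184.0 - 183.101.191.255) -> eth11
More-specific entries that do NOT match:
  182.101.187.172/30 (182.101.187.172 - 182.101.187.175) does not contain 183.101.187.172
  183.101.187.176/28 (183.101.187.176 - 183.101.187.191) does not contain 183.101.187.172
  183.101.186.128/26 (183.101.186.128 - 183.101.186.191) does not contain 183.101.187.172
  183.101.186.128/25 (183.101.186.128 - 183.101.186.255) does not contain 183.101.187.172
  183.101.179.0/24 (183.101.179.0 - 183.101.179.255) does not contain 183.101.187.172
  183.101.184.0/23 (183.101.184.0 - 183.101.185.255) does not contain 183.101.187.172
Longest matching prefix is /21 -> interface eth11.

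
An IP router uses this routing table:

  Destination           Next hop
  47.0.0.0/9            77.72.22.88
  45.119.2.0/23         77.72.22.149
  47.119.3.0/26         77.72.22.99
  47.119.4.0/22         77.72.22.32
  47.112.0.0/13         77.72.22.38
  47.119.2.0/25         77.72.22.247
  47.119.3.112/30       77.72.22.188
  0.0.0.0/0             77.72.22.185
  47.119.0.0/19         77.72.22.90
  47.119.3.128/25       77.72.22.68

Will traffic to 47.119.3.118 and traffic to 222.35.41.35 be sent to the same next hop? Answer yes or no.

47.119.3.118: longest match 47.119.0.0/19 -> 77.72.22.90
222.35.41.35: longest match 0.0.0.0/0 -> 77.72.22.185

no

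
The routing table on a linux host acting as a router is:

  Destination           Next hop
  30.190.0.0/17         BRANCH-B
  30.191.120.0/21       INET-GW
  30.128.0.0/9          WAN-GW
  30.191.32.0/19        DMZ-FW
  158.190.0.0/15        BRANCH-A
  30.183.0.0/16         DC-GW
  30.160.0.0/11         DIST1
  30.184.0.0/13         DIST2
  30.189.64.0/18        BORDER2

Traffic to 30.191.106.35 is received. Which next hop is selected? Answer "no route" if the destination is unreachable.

DIST2

Routes whose prefix contains 30.191.106.35:
  30.128.0.0/9 (30.128.0.0 - 30.255.255.255) -> WAN-GW
  30.160.0.0/11 (30.160.0.0 - 30.191.255.255) -> DIST1
  30.184.0.0/13 (30.184.0.0 - 30.191.255.255) -> DIST2
More-specific entries that do NOT match:
  30.191.120.0/21 (30.191.120.0 - 30.191.127.255) does not contain 30.191.106.35
  30.191.32.0/19 (30.191.32.0 - 30.191.63.255) does not contain 30.191.106.35
  30.189.64.0/18 (30.189.64.0 - 30.189.127.255) does not contain 30.191.106.35
  30.190.0.0/17 (30.190.0.0 - 30.190.127.255) does not contain 30.191.106.35
  30.183.0.0/16 (30.183.0.0 - 30.183.255.255) does not contain 30.191.106.35
  158.190.0.0/15 (158.190.0.0 - 158.191.255.255) does not contain 30.191.106.35
Longest matching prefix is /13 -> next hop DIST2.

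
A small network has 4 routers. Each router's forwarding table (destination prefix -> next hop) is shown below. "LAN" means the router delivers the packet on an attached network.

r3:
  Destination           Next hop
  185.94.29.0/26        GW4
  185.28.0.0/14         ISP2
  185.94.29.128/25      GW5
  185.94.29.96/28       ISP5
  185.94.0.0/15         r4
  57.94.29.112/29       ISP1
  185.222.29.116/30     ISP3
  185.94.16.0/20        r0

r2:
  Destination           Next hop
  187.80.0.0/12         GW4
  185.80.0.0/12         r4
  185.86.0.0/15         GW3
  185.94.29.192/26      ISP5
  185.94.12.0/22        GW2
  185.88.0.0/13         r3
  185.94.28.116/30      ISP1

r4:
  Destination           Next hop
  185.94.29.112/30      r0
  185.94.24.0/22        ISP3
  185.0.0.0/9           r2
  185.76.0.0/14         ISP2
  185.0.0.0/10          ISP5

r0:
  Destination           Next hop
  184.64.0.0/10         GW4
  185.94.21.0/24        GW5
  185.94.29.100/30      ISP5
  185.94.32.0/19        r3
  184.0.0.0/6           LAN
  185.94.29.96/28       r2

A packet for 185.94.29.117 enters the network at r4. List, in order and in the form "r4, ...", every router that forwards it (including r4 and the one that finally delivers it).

r4, r2, r3, r0

At r4: longest match for 185.94.29.117 is 185.0.0.0/9 -> r2
At r2: longest match for 185.94.29.117 is 185.88.0.0/13 -> r3
At r3: longest match for 185.94.29.117 is 185.94.16.0/20 -> r0
At r0: longest match for 185.94.29.117 is 184.0.0.0/6 -> LAN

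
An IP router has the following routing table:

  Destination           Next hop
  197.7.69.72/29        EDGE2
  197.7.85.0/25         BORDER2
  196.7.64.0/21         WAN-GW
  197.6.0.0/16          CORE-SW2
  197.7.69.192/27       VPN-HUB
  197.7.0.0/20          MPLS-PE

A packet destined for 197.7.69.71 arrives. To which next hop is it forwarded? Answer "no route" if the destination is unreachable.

No entry's prefix contains 197.7.69.71; there is no default route.

no route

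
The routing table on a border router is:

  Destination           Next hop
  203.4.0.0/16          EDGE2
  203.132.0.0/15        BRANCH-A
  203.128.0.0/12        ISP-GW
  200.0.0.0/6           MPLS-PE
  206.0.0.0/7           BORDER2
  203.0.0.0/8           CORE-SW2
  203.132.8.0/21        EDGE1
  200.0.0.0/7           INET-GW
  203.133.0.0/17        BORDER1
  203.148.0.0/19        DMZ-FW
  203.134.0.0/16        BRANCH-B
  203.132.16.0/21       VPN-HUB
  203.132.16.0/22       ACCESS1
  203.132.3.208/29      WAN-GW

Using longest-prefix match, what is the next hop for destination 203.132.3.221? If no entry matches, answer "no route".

Routes whose prefix contains 203.132.3.221:
  200.0.0.0/6 (200.0.0.0 - 203.255.255.255) -> MPLS-PE
  203.0.0.0/8 (203.0.0.0 - 203.255.255.255) -> CORE-SW2
  203.128.0.0/12 (203.128.0.0 - 203.143.255.255) -> ISP-GW
  203.132.0.0/15 (203.132.0.0 - 203.133.255.255) -> BRANCH-A
More-specific entries that do NOT match:
  203.132.3.208/29 (203.132.3.208 - 203.132.3.215) does not contain 203.132.3.221
  203.132.16.0/22 (203.132.16.0 - 203.132.19.255) does not contain 203.132.3.221
  203.132.8.0/21 (203.132.8.0 - 203.132.15.255) does not contain 203.132.3.221
  203.132.16.0/21 (203.132.16.0 - 203.132.23.255) does not contain 203.132.3.221
  203.148.0.0/19 (203.148.0.0 - 203.148.31.255) does not contain 203.132.3.221
  203.133.0.0/17 (203.133.0.0 - 203.133.127.255) does not contain 203.132.3.221
  203.4.0.0/16 (203.4.0.0 - 203.4.255.255) does not contain 203.132.3.221
  203.134.0.0/16 (203.134.0.0 - 203.134.255.255) does not contain 203.132.3.221
Longest matching prefix is /15 -> next hop BRANCH-A.

BRANCH-A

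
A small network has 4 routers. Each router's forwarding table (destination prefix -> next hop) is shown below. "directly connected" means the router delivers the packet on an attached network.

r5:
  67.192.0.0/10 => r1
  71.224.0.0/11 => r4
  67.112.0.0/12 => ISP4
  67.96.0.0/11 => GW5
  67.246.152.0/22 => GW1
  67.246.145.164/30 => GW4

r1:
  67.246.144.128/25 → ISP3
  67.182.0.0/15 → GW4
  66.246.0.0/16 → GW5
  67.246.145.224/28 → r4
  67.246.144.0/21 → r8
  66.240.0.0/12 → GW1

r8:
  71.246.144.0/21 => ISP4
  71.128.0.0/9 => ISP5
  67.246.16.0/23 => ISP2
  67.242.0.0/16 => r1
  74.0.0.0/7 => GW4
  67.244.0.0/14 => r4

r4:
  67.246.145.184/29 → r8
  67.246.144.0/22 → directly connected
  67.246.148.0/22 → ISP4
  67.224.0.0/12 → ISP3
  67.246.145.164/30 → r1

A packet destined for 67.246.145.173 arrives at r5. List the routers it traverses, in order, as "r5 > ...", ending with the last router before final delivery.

At r5: longest match for 67.246.145.173 is 67.192.0.0/10 -> r1
At r1: longest match for 67.246.145.173 is 67.246.144.0/21 -> r8
At r8: longest match for 67.246.145.173 is 67.244.0.0/14 -> r4
At r4: longest match for 67.246.145.173 is 67.246.144.0/22 -> directly connected

r5 > r1 > r8 > r4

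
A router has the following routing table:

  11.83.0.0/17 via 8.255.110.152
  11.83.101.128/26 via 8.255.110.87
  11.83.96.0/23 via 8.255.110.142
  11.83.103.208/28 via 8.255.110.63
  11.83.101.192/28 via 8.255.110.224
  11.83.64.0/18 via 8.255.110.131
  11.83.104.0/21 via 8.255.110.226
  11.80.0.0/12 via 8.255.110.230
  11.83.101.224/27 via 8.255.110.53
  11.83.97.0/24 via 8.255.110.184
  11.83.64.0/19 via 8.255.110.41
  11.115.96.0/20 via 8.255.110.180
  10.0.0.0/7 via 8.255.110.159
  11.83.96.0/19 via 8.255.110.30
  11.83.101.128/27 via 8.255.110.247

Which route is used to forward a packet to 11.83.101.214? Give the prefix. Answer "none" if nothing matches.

11.83.96.0/19

Entries matching 11.83.101.214:
  10.0.0.0/7 (10.0.0.0 - 11.255.255.255)
  11.80.0.0/12 (11.80.0.0 - 11.95.255.255)
  11.83.0.0/17 (11.83.0.0 - 11.83.127.255)
  11.83.64.0/18 (11.83.64.0 - 11.83.127.255)
  11.83.96.0/19 (11.83.96.0 - 11.83.127.255)
Most specific is 11.83.96.0/19.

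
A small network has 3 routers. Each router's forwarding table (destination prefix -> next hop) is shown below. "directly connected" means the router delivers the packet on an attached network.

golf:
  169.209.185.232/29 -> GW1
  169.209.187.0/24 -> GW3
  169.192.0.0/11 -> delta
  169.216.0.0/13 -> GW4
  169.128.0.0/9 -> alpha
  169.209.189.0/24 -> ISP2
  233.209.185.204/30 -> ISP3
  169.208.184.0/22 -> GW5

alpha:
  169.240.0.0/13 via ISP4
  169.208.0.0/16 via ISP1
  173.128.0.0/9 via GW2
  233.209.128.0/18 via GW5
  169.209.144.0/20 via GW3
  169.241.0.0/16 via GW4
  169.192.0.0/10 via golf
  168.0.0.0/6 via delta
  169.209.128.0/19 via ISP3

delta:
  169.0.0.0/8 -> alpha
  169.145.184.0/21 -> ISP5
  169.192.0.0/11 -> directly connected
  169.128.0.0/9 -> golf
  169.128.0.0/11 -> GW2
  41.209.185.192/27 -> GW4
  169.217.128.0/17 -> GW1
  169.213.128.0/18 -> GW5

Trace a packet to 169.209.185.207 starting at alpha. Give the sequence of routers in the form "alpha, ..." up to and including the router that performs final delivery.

At alpha: longest match for 169.209.185.207 is 169.192.0.0/10 -> golf
At golf: longest match for 169.209.185.207 is 169.192.0.0/11 -> delta
At delta: longest match for 169.209.185.207 is 169.192.0.0/11 -> directly connected

alpha, golf, delta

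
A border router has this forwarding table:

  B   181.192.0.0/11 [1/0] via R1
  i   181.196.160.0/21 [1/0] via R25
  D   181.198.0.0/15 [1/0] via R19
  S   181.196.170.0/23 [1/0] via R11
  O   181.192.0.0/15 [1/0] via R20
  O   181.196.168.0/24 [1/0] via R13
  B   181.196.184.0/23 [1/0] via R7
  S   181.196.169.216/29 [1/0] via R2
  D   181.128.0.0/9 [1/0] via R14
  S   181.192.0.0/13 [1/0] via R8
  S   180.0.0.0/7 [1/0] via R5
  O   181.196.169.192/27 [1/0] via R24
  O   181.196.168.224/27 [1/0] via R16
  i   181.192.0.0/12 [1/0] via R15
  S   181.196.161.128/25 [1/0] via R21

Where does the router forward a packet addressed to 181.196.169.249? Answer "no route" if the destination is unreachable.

Routes whose prefix contains 181.196.169.249:
  180.0.0.0/7 (180.0.0.0 - 181.255.255.255) -> R5
  181.128.0.0/9 (181.128.0.0 - 181.255.255.255) -> R14
  181.192.0.0/11 (181.192.0.0 - 181.223.255.255) -> R1
  181.192.0.0/12 (181.192.0.0 - 181.207.255.255) -> R15
  181.192.0.0/13 (181.192.0.0 - 181.199.255.255) -> R8
More-specific entries that do NOT match:
  181.196.169.216/29 (181.196.169.216 - 181.196.169.223) does not contain 181.196.169.249
  181.196.169.192/27 (181.196.169.192 - 181.196.169.223) does not contain 181.196.169.249
  181.196.168.224/27 (181.196.168.224 - 181.196.168.255) does not contain 181.196.169.249
  181.196.161.128/25 (181.196.161.128 - 181.196.161.255) does not contain 181.196.169.249
  181.196.168.0/24 (181.196.168.0 - 181.196.168.255) does not contain 181.196.169.249
  181.196.170.0/23 (181.196.170.0 - 181.196.171.255) does not contain 181.196.169.249
  181.196.184.0/23 (181.196.184.0 - 181.196.185.255) does not contain 181.196.169.249
  181.196.160.0/21 (181.196.160.0 - 181.196.167.255) does not contain 181.196.169.249
  181.198.0.0/15 (181.198.0.0 - 181.199.255.255) does not contain 181.196.169.249
  181.192.0.0/15 (181.192.0.0 - 181.193.255.255) does not contain 181.196.169.249
Longest matching prefix is /13 -> next hop R8.

R8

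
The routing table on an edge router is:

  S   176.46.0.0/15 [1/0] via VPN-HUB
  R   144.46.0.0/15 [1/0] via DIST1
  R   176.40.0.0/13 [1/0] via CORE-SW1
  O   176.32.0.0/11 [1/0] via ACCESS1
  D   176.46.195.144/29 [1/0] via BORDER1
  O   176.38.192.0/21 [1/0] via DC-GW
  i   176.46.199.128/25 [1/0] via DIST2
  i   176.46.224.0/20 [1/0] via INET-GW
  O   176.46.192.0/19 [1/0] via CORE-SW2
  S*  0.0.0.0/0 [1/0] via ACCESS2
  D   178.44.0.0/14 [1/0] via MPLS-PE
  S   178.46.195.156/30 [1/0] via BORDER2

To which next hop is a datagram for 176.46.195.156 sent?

Routes whose prefix contains 176.46.195.156:
  0.0.0.0/0 (default, matches everything) -> ACCESS2
  176.32.0.0/11 (176.32.0.0 - 176.63.255.255) -> ACCESS1
  176.40.0.0/13 (176.40.0.0 - 176.47.255.255) -> CORE-SW1
  176.46.0.0/15 (176.46.0.0 - 176.47.255.255) -> VPN-HUB
  176.46.192.0/19 (176.46.192.0 - 176.46.223.255) -> CORE-SW2
More-specific entries that do NOT match:
  178.46.195.156/30 (178.46.195.156 - 178.46.195.159) does not contain 176.46.195.156
  176.46.195.144/29 (176.46.195.144 - 176.46.195.151) does not contain 176.46.195.156
  176.46.199.128/25 (176.46.199.128 - 176.46.199.255) does not contain 176.46.195.156
  176.38.192.0/21 (176.38.192.0 - 176.38.199.255) does not contain 176.46.195.156
  176.46.224.0/20 (176.46.224.0 - 176.46.239.255) does not contain 176.46.195.156
Longest matching prefix is /19 -> next hop CORE-SW2.

CORE-SW2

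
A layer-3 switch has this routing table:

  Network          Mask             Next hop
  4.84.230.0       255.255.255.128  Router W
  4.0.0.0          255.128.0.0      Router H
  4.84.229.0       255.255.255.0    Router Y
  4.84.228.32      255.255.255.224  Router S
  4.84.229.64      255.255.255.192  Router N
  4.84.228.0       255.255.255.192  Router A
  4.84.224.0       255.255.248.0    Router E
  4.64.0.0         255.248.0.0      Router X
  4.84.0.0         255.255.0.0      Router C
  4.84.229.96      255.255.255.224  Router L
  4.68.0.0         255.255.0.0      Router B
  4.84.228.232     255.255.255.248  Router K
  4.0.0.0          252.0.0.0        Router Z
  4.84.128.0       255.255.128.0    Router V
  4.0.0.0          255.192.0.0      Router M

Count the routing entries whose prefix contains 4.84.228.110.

5

Prefixes containing 4.84.228.110:
  4.0.0.0/6 (4.0.0.0 - 7.255.255.255)
  4.0.0.0/9 (4.0.0.0 - 4.127.255.255)
  4.84.0.0/16 (4.84.0.0 - 4.84.255.255)
  4.84.128.0/17 (4.84.128.0 - 4.84.255.255)
  4.84.224.0/21 (4.84.224.0 - 4.84.231.255)
Total matching entries: 5.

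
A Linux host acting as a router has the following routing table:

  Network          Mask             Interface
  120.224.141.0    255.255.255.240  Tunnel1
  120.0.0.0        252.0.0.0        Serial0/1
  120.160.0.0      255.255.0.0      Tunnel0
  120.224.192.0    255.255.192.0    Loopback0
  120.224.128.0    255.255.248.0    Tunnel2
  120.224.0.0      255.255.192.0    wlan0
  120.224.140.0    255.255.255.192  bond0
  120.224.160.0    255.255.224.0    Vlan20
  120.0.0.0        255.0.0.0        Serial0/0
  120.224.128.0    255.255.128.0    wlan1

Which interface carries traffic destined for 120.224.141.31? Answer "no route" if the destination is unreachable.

wlan1

Routes whose prefix contains 120.224.141.31:
  120.0.0.0/6 (120.0.0.0 - 123.255.255.255) -> Serial0/1
  120.0.0.0/8 (120.0.0.0 - 120.255.255.255) -> Serial0/0
  120.224.128.0/17 (120.224.128.0 - 120.224.255.255) -> wlan1
More-specific entries that do NOT match:
  120.224.141.0/28 (120.224.141.0 - 120.224.141.15) does not contain 120.224.141.31
  120.224.140.0/26 (120.224.140.0 - 120.224.140.63) does not contain 120.224.141.31
  120.224.128.0/21 (120.224.128.0 - 120.224.135.255) does not contain 120.224.141.31
  120.224.160.0/19 (120.224.160.0 - 120.224.191.255) does not contain 120.224.141.31
  120.224.192.0/18 (120.224.192.0 - 120.224.255.255) does not contain 120.224.141.31
  120.224.0.0/18 (120.224.0.0 - 120.224.63.255) does not contain 120.224.141.31
Longest matching prefix is /17 -> interface wlan1.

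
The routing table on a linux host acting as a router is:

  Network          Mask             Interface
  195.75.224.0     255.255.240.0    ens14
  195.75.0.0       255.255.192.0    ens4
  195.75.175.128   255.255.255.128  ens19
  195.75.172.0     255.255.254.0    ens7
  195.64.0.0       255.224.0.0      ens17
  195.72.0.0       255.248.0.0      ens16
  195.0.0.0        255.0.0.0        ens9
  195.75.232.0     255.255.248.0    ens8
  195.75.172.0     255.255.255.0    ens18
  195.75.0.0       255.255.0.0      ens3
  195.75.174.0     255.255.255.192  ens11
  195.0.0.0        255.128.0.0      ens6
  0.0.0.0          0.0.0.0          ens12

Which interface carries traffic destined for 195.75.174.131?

Routes whose prefix contains 195.75.174.131:
  0.0.0.0/0 (default, matches everything) -> ens12
  195.0.0.0/8 (195.0.0.0 - 195.255.255.255) -> ens9
  195.0.0.0/9 (195.0.0.0 - 195.127.255.255) -> ens6
  195.64.0.0/11 (195.64.0.0 - 195.95.255.255) -> ens17
  195.72.0.0/13 (195.72.0.0 - 195.79.255.255) -> ens16
  195.75.0.0/16 (195.75.0.0 - 195.75.255.255) -> ens3
More-specific entries that do NOT match:
  195.75.174.0/26 (195.75.174.0 - 195.75.174.63) does not contain 195.75.174.131
  195.75.175.128/25 (195.75.175.128 - 195.75.175.255) does not contain 195.75.174.131
  195.75.172.0/24 (195.75.172.0 - 195.75.172.255) does not contain 195.75.174.131
  195.75.172.0/23 (195.75.172.0 - 195.75.173.255) does not contain 195.75.174.131
  195.75.232.0/21 (195.75.232.0 - 195.75.239.255) does not contain 195.75.174.131
  195.75.224.0/20 (195.75.224.0 - 195.75.239.255) does not contain 195.75.174.131
  195.75.0.0/18 (195.75.0.0 - 195.75.63.255) does not contain 195.75.174.131
Longest matching prefix is /16 -> interface ens3.

ens3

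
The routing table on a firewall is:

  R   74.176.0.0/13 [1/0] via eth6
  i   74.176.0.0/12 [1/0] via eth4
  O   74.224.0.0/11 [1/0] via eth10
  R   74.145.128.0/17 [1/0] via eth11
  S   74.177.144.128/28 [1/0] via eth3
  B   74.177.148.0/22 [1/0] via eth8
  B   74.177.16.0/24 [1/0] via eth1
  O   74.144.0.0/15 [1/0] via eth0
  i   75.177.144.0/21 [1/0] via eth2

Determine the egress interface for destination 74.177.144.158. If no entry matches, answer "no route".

Routes whose prefix contains 74.177.144.158:
  74.176.0.0/12 (74.176.0.0 - 74.191.255.255) -> eth4
  74.176.0.0/13 (74.176.0.0 - 74.183.255.255) -> eth6
More-specific entries that do NOT match:
  74.177.144.128/28 (74.177.144.128 - 74.177.144.143) does not contain 74.177.144.158
  74.177.16.0/24 (74.177.16.0 - 74.177.16.255) does not contain 74.177.144.158
  74.177.148.0/22 (74.177.148.0 - 74.177.151.255) does not contain 74.177.144.158
  75.177.144.0/21 (75.177.144.0 - 75.177.151.255) does not contain 74.177.144.158
  74.145.128.0/17 (74.145.128.0 - 74.145.255.255) does not contain 74.177.144.158
  74.144.0.0/15 (74.144.0.0 - 74.145.255.255) does not contain 74.177.144.158
Longest matching prefix is /13 -> interface eth6.

eth6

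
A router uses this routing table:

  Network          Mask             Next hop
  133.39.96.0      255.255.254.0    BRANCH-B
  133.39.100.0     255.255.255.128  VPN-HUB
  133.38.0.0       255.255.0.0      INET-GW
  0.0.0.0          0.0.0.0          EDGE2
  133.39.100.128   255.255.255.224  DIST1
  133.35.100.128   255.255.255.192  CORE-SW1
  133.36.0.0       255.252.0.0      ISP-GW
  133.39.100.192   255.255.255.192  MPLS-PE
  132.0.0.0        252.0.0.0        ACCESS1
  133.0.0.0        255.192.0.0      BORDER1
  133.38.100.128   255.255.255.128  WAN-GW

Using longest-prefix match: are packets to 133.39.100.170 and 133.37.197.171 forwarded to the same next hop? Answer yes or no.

133.39.100.170: longest match 133.36.0.0/14 -> ISP-GW
133.37.197.171: longest match 133.36.0.0/14 -> ISP-GW

yes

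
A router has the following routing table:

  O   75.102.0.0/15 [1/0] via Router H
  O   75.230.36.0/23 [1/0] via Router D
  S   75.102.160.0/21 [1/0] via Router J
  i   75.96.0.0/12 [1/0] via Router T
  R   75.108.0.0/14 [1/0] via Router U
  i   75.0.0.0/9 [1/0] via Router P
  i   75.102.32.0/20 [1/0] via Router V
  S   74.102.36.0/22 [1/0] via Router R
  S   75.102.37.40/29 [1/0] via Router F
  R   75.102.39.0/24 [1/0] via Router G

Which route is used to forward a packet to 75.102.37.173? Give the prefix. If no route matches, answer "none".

75.102.32.0/20

Entries matching 75.102.37.173:
  75.0.0.0/9 (75.0.0.0 - 75.127.255.255)
  75.96.0.0/12 (75.96.0.0 - 75.111.255.255)
  75.102.0.0/15 (75.102.0.0 - 75.103.255.255)
  75.102.32.0/20 (75.102.32.0 - 75.102.47.255)
Most specific is 75.102.32.0/20.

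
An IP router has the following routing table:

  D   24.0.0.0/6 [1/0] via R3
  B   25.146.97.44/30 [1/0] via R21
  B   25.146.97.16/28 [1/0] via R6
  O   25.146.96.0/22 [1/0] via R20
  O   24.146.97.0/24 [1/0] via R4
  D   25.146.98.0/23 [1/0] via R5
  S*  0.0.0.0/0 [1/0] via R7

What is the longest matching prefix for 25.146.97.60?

25.146.96.0/22

Entries matching 25.146.97.60:
  0.0.0.0/0 (default, matches everything)
  24.0.0.0/6 (24.0.0.0 - 27.255.255.255)
  25.146.96.0/22 (25.146.96.0 - 25.146.99.255)
Most specific is 25.146.96.0/22.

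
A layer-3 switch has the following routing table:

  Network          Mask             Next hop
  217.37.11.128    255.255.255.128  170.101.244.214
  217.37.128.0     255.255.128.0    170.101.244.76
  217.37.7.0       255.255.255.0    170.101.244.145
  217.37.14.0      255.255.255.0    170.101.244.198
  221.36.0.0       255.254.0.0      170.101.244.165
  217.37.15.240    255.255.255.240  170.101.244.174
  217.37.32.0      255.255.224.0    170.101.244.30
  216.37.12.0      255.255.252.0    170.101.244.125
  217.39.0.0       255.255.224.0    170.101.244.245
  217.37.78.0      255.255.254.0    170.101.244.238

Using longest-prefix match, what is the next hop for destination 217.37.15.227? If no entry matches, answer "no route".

No entry's prefix contains 217.37.15.227; there is no default route.

no route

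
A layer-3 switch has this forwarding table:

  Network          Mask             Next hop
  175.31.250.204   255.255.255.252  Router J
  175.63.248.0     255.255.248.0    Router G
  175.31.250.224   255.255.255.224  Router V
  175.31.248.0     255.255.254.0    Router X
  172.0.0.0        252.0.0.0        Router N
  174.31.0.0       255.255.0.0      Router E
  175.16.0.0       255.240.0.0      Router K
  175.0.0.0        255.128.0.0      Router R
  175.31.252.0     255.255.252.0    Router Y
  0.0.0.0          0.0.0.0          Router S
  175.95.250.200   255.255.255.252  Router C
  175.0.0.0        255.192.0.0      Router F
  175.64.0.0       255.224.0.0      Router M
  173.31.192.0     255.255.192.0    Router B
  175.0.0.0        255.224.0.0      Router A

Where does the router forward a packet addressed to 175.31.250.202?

Router K

Routes whose prefix contains 175.31.250.202:
  0.0.0.0/0 (default, matches everything) -> Router S
  172.0.0.0/6 (172.0.0.0 - 175.255.255.255) -> Router N
  175.0.0.0/9 (175.0.0.0 - 175.127.255.255) -> Router R
  175.0.0.0/10 (175.0.0.0 - 175.63.255.255) -> Router F
  175.0.0.0/11 (175.0.0.0 - 175.31.255.255) -> Router A
  175.16.0.0/12 (175.16.0.0 - 175.31.255.255) -> Router K
More-specific entries that do NOT match:
  175.31.250.204/30 (175.31.250.204 - 175.31.250.207) does not contain 175.31.250.202
  175.95.250.200/30 (175.95.250.200 - 175.95.250.203) does not contain 175.31.250.202
  175.31.250.224/27 (175.31.250.224 - 175.31.250.255) does not contain 175.31.250.202
  175.31.248.0/23 (175.31.248.0 - 175.31.249.255) does not contain 175.31.250.202
  175.31.252.0/22 (175.31.252.0 - 175.31.255.255) does not contain 175.31.250.202
  175.63.248.0/21 (175.63.248.0 - 175.63.255.255) does not contain 175.31.250.202
  173.31.192.0/18 (173.31.192.0 - 173.31.255.255) does not contain 175.31.250.202
  174.31.0.0/16 (174.31.0.0 - 174.31.255.255) does not contain 175.31.250.202
Longest matching prefix is /12 -> next hop Router K.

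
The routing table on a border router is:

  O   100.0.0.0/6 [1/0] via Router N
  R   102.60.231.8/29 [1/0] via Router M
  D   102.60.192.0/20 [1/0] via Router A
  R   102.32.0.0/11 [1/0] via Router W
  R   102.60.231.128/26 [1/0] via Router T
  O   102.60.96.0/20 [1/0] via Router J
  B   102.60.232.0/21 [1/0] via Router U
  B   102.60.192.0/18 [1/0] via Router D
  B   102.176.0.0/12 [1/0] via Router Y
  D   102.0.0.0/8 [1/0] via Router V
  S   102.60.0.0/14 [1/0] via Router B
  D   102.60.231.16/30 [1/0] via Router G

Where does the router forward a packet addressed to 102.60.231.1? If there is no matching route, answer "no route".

Router D

Routes whose prefix contains 102.60.231.1:
  100.0.0.0/6 (100.0.0.0 - 103.255.255.255) -> Router N
  102.0.0.0/8 (102.0.0.0 - 102.255.255.255) -> Router V
  102.32.0.0/11 (102.32.0.0 - 102.63.255.255) -> Router W
  102.60.0.0/14 (102.60.0.0 - 102.63.255.255) -> Router B
  102.60.192.0/18 (102.60.192.0 - 102.60.255.255) -> Router D
More-specific entries that do NOT match:
  102.60.231.16/30 (102.60.231.16 - 102.60.231.19) does not contain 102.60.231.1
  102.60.231.8/29 (102.60.231.8 - 102.60.231.15) does not contain 102.60.231.1
  102.60.231.128/26 (102.60.231.128 - 102.60.231.191) does not contain 102.60.231.1
  102.60.232.0/21 (102.60.232.0 - 102.60.239.255) does not contain 102.60.231.1
  102.60.192.0/20 (102.60.192.0 - 102.60.207.255) does not contain 102.60.231.1
  102.60.96.0/20 (102.60.96.0 - 102.60.111.255) does not contain 102.60.231.1
Longest matching prefix is /18 -> next hop Router D.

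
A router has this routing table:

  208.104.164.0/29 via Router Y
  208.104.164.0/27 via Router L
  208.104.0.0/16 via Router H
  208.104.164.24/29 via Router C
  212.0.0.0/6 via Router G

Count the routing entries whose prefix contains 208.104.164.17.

Prefixes containing 208.104.164.17:
  208.104.0.0/16 (208.104.0.0 - 208.104.255.255)
  208.104.164.0/27 (208.104.164.0 - 208.104.164.31)
Total matching entries: 2.

2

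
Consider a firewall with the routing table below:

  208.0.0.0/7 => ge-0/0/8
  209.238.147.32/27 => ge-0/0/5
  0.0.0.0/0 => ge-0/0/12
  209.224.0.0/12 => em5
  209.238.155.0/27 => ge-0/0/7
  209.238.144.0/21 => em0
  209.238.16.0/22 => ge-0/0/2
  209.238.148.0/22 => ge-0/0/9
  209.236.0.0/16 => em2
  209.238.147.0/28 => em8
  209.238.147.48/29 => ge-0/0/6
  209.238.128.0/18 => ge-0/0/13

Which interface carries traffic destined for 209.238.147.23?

Routes whose prefix contains 209.238.147.23:
  0.0.0.0/0 (default, matches everything) -> ge-0/0/12
  208.0.0.0/7 (208.0.0.0 - 209.255.255.255) -> ge-0/0/8
  209.224.0.0/12 (209.224.0.0 - 209.239.255.255) -> em5
  209.238.128.0/18 (209.238.128.0 - 209.238.191.255) -> ge-0/0/13
  209.238.144.0/21 (209.238.144.0 - 209.238.151.255) -> em0
More-specific entries that do NOT match:
  209.238.147.48/29 (209.238.147.48 - 209.238.147.55) does not contain 209.238.147.23
  209.238.147.0/28 (209.238.147.0 - 209.238.147.15) does not contain 209.238.147.23
  209.238.147.32/27 (209.238.147.32 - 209.238.147.63) does not contain 209.238.147.23
  209.238.155.0/27 (209.238.155.0 - 209.238.155.31) does not contain 209.238.147.23
  209.238.16.0/22 (209.238.16.0 - 209.238.19.255) does not contain 209.238.147.23
  209.238.148.0/22 (209.238.148.0 - 209.238.151.255) does not contain 209.238.147.23
Longest matching prefix is /21 -> interface em0.

em0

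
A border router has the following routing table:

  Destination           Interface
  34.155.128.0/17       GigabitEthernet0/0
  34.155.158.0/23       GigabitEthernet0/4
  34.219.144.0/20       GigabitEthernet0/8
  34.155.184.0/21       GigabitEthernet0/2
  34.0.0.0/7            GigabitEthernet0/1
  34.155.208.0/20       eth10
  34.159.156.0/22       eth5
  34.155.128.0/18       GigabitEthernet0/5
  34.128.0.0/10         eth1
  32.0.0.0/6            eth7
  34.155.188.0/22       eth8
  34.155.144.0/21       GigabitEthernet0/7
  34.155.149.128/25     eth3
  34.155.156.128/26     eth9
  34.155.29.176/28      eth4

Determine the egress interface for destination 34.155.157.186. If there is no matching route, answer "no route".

GigabitEthernet0/5

Routes whose prefix contains 34.155.157.186:
  32.0.0.0/6 (32.0.0.0 - 35.255.255.255) -> eth7
  34.0.0.0/7 (34.0.0.0 - 35.255.255.255) -> GigabitEthernet0/1
  34.128.0.0/10 (34.128.0.0 - 34.191.255.255) -> eth1
  34.155.128.0/17 (34.155.128.0 - 34.155.255.255) -> GigabitEthernet0/0
  34.155.128.0/18 (34.155.128.0 - 34.155.191.255) -> GigabitEthernet0/5
More-specific entries that do NOT match:
  34.155.29.176/28 (34.155.29.176 - 34.155.29.191) does not contain 34.155.157.186
  34.155.156.128/26 (34.155.156.128 - 34.155.156.191) does not contain 34.155.157.186
  34.155.149.128/25 (34.155.149.128 - 34.155.149.255) does not contain 34.155.157.186
  34.155.158.0/23 (34.155.158.0 - 34.155.159.255) does not contain 34.155.157.186
  34.159.156.0/22 (34.159.156.0 - 34.159.159.255) does not contain 34.155.157.186
  34.155.188.0/22 (34.155.188.0 - 34.155.191.255) does not contain 34.155.157.186
  34.155.184.0/21 (34.155.184.0 - 34.155.191.255) does not contain 34.155.157.186
  34.155.144.0/21 (34.155.144.0 - 34.155.151.255) does not contain 34.155.157.186
  34.219.144.0/20 (34.219.144.0 - 34.219.159.255) does not contain 34.155.157.186
  34.155.208.0/20 (34.155.208.0 - 34.155.223.255) does not contain 34.155.157.186
Longest matching prefix is /18 -> interface GigabitEthernet0/5.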